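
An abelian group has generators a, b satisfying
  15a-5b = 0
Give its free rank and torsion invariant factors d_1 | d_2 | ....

rank_ℚ(R)=1; free=2−1=1
SNF(R) diag = [5] → torsion [5]

Answer: M ≅ ℤ^1 ⊕ ℤ/5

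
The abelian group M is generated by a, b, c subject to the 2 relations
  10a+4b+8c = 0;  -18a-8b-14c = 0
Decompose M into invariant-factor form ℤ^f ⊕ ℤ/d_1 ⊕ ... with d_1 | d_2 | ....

rank_ℚ(R)=2; free=3−2=1
SNF(R) diag = [2, 2] → torsion [2, 2]

Answer: M ≅ ℤ^1 ⊕ ℤ/2 ⊕ ℤ/2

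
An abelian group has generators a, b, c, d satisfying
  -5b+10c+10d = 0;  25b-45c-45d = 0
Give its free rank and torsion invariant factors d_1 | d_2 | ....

rank_ℚ(R)=2; free=4−2=2
SNF(R) diag = [5, 5] → torsion [5, 5]

Answer: M ≅ ℤ^2 ⊕ ℤ/5 ⊕ ℤ/5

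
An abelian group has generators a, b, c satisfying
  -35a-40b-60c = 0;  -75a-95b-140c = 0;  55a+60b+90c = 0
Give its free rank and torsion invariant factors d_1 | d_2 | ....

rank_ℚ(R)=3; free=3−3=0
SNF(R) diag = [5, 5, 10] → torsion [5, 5, 10]

Answer: M ≅ ℤ/5 ⊕ ℤ/5 ⊕ ℤ/10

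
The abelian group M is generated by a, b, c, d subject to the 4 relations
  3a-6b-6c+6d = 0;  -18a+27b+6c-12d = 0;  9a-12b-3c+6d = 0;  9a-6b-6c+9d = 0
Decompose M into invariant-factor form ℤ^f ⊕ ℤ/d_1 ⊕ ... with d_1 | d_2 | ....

Answer: M ≅ ℤ/3 ⊕ ℤ/3 ⊕ ℤ/3 ⊕ ℤ/3

Derivation:
rank_ℚ(R)=4; free=4−4=0
SNF(R) diag = [3, 3, 3, 3] → torsion [3, 3, 3, 3]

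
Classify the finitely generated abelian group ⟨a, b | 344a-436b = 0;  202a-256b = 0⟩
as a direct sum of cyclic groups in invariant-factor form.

Answer: M ≅ ℤ/2 ⊕ ℤ/4

Derivation:
rank_ℚ(R)=2; free=2−2=0
SNF(R) diag = [2, 4] → torsion [2, 4]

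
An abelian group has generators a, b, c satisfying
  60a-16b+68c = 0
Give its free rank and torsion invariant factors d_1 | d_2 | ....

Answer: M ≅ ℤ^2 ⊕ ℤ/4

Derivation:
rank_ℚ(R)=1; free=3−1=2
SNF(R) diag = [4] → torsion [4]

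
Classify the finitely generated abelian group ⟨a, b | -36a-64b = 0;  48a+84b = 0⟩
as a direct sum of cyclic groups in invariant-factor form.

Answer: M ≅ ℤ/4 ⊕ ℤ/12

Derivation:
rank_ℚ(R)=2; free=2−2=0
SNF(R) diag = [4, 12] → torsion [4, 12]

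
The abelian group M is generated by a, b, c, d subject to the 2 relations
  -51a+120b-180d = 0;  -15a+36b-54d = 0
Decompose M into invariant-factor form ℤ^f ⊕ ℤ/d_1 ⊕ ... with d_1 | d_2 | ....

rank_ℚ(R)=2; free=4−2=2
SNF(R) diag = [3, 6] → torsion [3, 6]

Answer: M ≅ ℤ^2 ⊕ ℤ/3 ⊕ ℤ/6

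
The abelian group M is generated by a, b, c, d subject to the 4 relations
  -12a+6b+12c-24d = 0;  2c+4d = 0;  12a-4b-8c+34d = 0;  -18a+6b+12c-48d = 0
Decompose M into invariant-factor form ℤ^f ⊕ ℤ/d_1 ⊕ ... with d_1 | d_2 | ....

Answer: M ≅ ℤ/2 ⊕ ℤ/2 ⊕ ℤ/6 ⊕ ℤ/6

Derivation:
rank_ℚ(R)=4; free=4−4=0
SNF(R) diag = [2, 2, 6, 6] → torsion [2, 2, 6, 6]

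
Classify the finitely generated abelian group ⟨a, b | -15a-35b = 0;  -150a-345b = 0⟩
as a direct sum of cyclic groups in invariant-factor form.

Answer: M ≅ ℤ/5 ⊕ ℤ/15

Derivation:
rank_ℚ(R)=2; free=2−2=0
SNF(R) diag = [5, 15] → torsion [5, 15]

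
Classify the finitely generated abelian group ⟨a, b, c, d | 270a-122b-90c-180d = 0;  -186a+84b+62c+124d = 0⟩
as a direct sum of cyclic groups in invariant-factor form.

rank_ℚ(R)=2; free=4−2=2
SNF(R) diag = [2, 2] → torsion [2, 2]

Answer: M ≅ ℤ^2 ⊕ ℤ/2 ⊕ ℤ/2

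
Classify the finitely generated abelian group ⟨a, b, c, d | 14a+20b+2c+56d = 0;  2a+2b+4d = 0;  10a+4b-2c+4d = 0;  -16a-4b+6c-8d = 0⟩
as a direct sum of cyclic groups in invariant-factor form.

Answer: M ≅ ℤ/2 ⊕ ℤ/2 ⊕ ℤ/6 ⊕ ℤ/12

Derivation:
rank_ℚ(R)=4; free=4−4=0
SNF(R) diag = [2, 2, 6, 12] → torsion [2, 2, 6, 12]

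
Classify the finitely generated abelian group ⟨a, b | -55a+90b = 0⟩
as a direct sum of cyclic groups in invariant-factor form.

rank_ℚ(R)=1; free=2−1=1
SNF(R) diag = [5] → torsion [5]

Answer: M ≅ ℤ^1 ⊕ ℤ/5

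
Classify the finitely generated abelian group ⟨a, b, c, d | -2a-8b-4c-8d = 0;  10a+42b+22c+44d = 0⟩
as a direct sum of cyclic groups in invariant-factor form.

rank_ℚ(R)=2; free=4−2=2
SNF(R) diag = [2, 2] → torsion [2, 2]

Answer: M ≅ ℤ^2 ⊕ ℤ/2 ⊕ ℤ/2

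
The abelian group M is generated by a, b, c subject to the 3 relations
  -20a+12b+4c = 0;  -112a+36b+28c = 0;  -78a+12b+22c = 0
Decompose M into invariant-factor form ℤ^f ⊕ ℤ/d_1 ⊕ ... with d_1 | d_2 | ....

rank_ℚ(R)=3; free=3−3=0
SNF(R) diag = [2, 4, 12] → torsion [2, 4, 12]

Answer: M ≅ ℤ/2 ⊕ ℤ/4 ⊕ ℤ/12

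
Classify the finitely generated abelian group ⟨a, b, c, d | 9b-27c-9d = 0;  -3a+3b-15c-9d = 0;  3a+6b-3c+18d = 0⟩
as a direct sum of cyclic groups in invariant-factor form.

Answer: M ≅ ℤ^1 ⊕ ℤ/3 ⊕ ℤ/9 ⊕ ℤ/9

Derivation:
rank_ℚ(R)=3; free=4−3=1
SNF(R) diag = [3, 9, 9] → torsion [3, 9, 9]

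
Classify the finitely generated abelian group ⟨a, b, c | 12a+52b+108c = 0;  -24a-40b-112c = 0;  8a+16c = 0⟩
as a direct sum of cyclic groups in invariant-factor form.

rank_ℚ(R)=3; free=3−3=0
SNF(R) diag = [4, 8, 8] → torsion [4, 8, 8]

Answer: M ≅ ℤ/4 ⊕ ℤ/8 ⊕ ℤ/8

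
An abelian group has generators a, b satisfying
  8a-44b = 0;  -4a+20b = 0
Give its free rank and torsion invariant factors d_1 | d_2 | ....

rank_ℚ(R)=2; free=2−2=0
SNF(R) diag = [4, 4] → torsion [4, 4]

Answer: M ≅ ℤ/4 ⊕ ℤ/4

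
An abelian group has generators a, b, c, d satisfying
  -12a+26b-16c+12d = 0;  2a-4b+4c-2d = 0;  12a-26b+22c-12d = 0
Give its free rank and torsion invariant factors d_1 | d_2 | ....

Answer: M ≅ ℤ^1 ⊕ ℤ/2 ⊕ ℤ/2 ⊕ ℤ/6

Derivation:
rank_ℚ(R)=3; free=4−3=1
SNF(R) diag = [2, 2, 6] → torsion [2, 2, 6]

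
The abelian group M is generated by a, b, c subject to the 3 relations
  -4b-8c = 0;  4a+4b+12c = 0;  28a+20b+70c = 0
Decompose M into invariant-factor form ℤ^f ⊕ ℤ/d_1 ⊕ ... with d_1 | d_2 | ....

Answer: M ≅ ℤ/2 ⊕ ℤ/4 ⊕ ℤ/4

Derivation:
rank_ℚ(R)=3; free=3−3=0
SNF(R) diag = [2, 4, 4] → torsion [2, 4, 4]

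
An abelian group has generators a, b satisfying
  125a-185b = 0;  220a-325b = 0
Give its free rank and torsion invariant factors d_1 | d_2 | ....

rank_ℚ(R)=2; free=2−2=0
SNF(R) diag = [5, 15] → torsion [5, 15]

Answer: M ≅ ℤ/5 ⊕ ℤ/15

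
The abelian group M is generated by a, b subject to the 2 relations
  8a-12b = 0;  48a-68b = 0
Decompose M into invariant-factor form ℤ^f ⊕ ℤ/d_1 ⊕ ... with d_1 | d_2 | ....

rank_ℚ(R)=2; free=2−2=0
SNF(R) diag = [4, 8] → torsion [4, 8]

Answer: M ≅ ℤ/4 ⊕ ℤ/8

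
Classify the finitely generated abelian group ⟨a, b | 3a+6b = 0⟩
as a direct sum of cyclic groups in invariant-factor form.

Answer: M ≅ ℤ^1 ⊕ ℤ/3

Derivation:
rank_ℚ(R)=1; free=2−1=1
SNF(R) diag = [3] → torsion [3]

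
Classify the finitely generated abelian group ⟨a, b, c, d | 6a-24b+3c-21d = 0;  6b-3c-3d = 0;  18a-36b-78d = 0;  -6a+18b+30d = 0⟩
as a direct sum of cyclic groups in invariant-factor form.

Answer: M ≅ ℤ/3 ⊕ ℤ/6 ⊕ ℤ/6 ⊕ ℤ/18

Derivation:
rank_ℚ(R)=4; free=4−4=0
SNF(R) diag = [3, 6, 6, 18] → torsion [3, 6, 6, 18]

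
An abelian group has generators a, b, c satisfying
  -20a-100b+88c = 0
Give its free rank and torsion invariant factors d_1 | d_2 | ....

Answer: M ≅ ℤ^2 ⊕ ℤ/4

Derivation:
rank_ℚ(R)=1; free=3−1=2
SNF(R) diag = [4] → torsion [4]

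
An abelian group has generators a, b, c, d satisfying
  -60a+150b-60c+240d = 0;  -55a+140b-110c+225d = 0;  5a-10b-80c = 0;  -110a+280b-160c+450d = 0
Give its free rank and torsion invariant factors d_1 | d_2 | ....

Answer: M ≅ ℤ/5 ⊕ ℤ/15 ⊕ ℤ/30 ⊕ ℤ/60

Derivation:
rank_ℚ(R)=4; free=4−4=0
SNF(R) diag = [5, 15, 30, 60] → torsion [5, 15, 30, 60]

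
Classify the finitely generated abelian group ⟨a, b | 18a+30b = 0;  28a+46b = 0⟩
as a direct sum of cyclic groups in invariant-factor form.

Answer: M ≅ ℤ/2 ⊕ ℤ/6

Derivation:
rank_ℚ(R)=2; free=2−2=0
SNF(R) diag = [2, 6] → torsion [2, 6]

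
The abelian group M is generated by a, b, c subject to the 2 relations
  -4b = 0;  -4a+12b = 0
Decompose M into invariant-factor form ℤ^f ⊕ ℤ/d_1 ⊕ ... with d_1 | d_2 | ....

Answer: M ≅ ℤ^1 ⊕ ℤ/4 ⊕ ℤ/4

Derivation:
rank_ℚ(R)=2; free=3−2=1
SNF(R) diag = [4, 4] → torsion [4, 4]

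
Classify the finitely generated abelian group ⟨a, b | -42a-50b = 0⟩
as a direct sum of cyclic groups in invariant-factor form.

rank_ℚ(R)=1; free=2−1=1
SNF(R) diag = [2] → torsion [2]

Answer: M ≅ ℤ^1 ⊕ ℤ/2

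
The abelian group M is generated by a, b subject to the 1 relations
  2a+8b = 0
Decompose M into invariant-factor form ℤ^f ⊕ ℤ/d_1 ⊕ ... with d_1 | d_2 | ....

Answer: M ≅ ℤ^1 ⊕ ℤ/2

Derivation:
rank_ℚ(R)=1; free=2−1=1
SNF(R) diag = [2] → torsion [2]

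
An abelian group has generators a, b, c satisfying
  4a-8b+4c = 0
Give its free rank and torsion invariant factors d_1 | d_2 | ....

Answer: M ≅ ℤ^2 ⊕ ℤ/4

Derivation:
rank_ℚ(R)=1; free=3−1=2
SNF(R) diag = [4] → torsion [4]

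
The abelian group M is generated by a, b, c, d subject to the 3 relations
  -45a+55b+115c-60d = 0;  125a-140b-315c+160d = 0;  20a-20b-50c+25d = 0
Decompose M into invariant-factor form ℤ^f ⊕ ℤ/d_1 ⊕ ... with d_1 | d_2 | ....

Answer: M ≅ ℤ^1 ⊕ ℤ/5 ⊕ ℤ/5 ⊕ ℤ/5

Derivation:
rank_ℚ(R)=3; free=4−3=1
SNF(R) diag = [5, 5, 5] → torsion [5, 5, 5]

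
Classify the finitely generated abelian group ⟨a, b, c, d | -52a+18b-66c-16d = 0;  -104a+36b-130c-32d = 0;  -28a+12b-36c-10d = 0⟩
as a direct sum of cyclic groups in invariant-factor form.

rank_ℚ(R)=3; free=4−3=1
SNF(R) diag = [2, 2, 6] → torsion [2, 2, 6]

Answer: M ≅ ℤ^1 ⊕ ℤ/2 ⊕ ℤ/2 ⊕ ℤ/6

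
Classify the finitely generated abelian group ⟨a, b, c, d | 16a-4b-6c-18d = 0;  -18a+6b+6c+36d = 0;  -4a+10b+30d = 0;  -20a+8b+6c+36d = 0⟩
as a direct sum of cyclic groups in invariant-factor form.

Answer: M ≅ ℤ/2 ⊕ ℤ/6 ⊕ ℤ/6 ⊕ ℤ/18

Derivation:
rank_ℚ(R)=4; free=4−4=0
SNF(R) diag = [2, 6, 6, 18] → torsion [2, 6, 6, 18]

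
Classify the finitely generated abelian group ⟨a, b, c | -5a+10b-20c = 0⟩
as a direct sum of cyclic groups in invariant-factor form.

rank_ℚ(R)=1; free=3−1=2
SNF(R) diag = [5] → torsion [5]

Answer: M ≅ ℤ^2 ⊕ ℤ/5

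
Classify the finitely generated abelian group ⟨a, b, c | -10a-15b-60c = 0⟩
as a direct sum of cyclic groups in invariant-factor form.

Answer: M ≅ ℤ^2 ⊕ ℤ/5

Derivation:
rank_ℚ(R)=1; free=3−1=2
SNF(R) diag = [5] → torsion [5]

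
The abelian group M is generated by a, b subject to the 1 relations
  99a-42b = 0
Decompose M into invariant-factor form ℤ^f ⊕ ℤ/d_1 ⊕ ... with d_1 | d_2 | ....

rank_ℚ(R)=1; free=2−1=1
SNF(R) diag = [3] → torsion [3]

Answer: M ≅ ℤ^1 ⊕ ℤ/3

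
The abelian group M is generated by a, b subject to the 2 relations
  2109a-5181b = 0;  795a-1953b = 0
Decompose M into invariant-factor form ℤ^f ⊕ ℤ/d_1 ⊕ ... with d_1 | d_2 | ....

rank_ℚ(R)=2; free=2−2=0
SNF(R) diag = [3, 6] → torsion [3, 6]

Answer: M ≅ ℤ/3 ⊕ ℤ/6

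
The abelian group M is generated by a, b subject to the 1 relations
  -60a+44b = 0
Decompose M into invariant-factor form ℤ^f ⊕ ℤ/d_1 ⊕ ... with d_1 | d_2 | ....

Answer: M ≅ ℤ^1 ⊕ ℤ/4

Derivation:
rank_ℚ(R)=1; free=2−1=1
SNF(R) diag = [4] → torsion [4]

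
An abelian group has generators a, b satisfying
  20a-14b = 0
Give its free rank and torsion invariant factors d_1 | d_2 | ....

Answer: M ≅ ℤ^1 ⊕ ℤ/2

Derivation:
rank_ℚ(R)=1; free=2−1=1
SNF(R) diag = [2] → torsion [2]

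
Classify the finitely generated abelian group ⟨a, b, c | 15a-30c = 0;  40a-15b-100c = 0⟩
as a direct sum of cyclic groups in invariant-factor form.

rank_ℚ(R)=2; free=3−2=1
SNF(R) diag = [5, 15] → torsion [5, 15]

Answer: M ≅ ℤ^1 ⊕ ℤ/5 ⊕ ℤ/15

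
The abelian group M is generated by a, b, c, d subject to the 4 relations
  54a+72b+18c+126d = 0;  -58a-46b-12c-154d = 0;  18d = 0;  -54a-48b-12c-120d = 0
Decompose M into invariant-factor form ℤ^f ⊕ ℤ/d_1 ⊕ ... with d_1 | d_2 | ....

rank_ℚ(R)=4; free=4−4=0
SNF(R) diag = [2, 6, 18, 54] → torsion [2, 6, 18, 54]

Answer: M ≅ ℤ/2 ⊕ ℤ/6 ⊕ ℤ/18 ⊕ ℤ/54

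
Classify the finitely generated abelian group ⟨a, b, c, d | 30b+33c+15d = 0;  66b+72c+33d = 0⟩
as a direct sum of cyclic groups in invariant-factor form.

Answer: M ≅ ℤ^2 ⊕ ℤ/3 ⊕ ℤ/3

Derivation:
rank_ℚ(R)=2; free=4−2=2
SNF(R) diag = [3, 3] → torsion [3, 3]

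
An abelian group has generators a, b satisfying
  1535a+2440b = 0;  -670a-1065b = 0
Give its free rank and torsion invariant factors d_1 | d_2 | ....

Answer: M ≅ ℤ/5 ⊕ ℤ/5

Derivation:
rank_ℚ(R)=2; free=2−2=0
SNF(R) diag = [5, 5] → torsion [5, 5]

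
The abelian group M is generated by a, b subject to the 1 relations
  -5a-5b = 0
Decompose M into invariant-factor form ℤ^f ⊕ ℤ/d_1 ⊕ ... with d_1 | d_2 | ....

Answer: M ≅ ℤ^1 ⊕ ℤ/5

Derivation:
rank_ℚ(R)=1; free=2−1=1
SNF(R) diag = [5] → torsion [5]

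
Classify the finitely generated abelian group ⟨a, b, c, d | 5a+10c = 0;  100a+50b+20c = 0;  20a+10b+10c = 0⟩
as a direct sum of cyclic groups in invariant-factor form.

Answer: M ≅ ℤ^1 ⊕ ℤ/5 ⊕ ℤ/10 ⊕ ℤ/30

Derivation:
rank_ℚ(R)=3; free=4−3=1
SNF(R) diag = [5, 10, 30] → torsion [5, 10, 30]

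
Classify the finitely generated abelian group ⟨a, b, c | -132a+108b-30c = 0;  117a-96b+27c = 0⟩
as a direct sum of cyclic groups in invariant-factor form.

Answer: M ≅ ℤ^1 ⊕ ℤ/3 ⊕ ℤ/6

Derivation:
rank_ℚ(R)=2; free=3−2=1
SNF(R) diag = [3, 6] → torsion [3, 6]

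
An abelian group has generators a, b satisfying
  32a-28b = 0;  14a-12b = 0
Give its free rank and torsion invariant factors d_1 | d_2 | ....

Answer: M ≅ ℤ/2 ⊕ ℤ/4

Derivation:
rank_ℚ(R)=2; free=2−2=0
SNF(R) diag = [2, 4] → torsion [2, 4]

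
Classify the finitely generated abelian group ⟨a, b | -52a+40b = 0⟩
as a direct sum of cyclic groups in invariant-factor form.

rank_ℚ(R)=1; free=2−1=1
SNF(R) diag = [4] → torsion [4]

Answer: M ≅ ℤ^1 ⊕ ℤ/4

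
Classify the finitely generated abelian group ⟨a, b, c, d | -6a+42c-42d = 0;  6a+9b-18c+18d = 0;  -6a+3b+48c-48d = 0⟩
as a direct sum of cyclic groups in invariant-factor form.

rank_ℚ(R)=3; free=4−3=1
SNF(R) diag = [3, 6, 6] → torsion [3, 6, 6]

Answer: M ≅ ℤ^1 ⊕ ℤ/3 ⊕ ℤ/6 ⊕ ℤ/6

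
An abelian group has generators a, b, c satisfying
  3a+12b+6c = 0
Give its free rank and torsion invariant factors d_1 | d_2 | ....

rank_ℚ(R)=1; free=3−1=2
SNF(R) diag = [3] → torsion [3]

Answer: M ≅ ℤ^2 ⊕ ℤ/3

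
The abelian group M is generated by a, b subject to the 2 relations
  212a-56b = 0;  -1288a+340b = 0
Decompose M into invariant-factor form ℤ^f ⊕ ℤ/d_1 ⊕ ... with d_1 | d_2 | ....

Answer: M ≅ ℤ/4 ⊕ ℤ/12

Derivation:
rank_ℚ(R)=2; free=2−2=0
SNF(R) diag = [4, 12] → torsion [4, 12]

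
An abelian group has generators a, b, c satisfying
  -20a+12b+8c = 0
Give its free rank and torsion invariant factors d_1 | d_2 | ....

Answer: M ≅ ℤ^2 ⊕ ℤ/4

Derivation:
rank_ℚ(R)=1; free=3−1=2
SNF(R) diag = [4] → torsion [4]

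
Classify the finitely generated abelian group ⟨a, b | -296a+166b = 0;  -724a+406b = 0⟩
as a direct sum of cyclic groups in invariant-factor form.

Answer: M ≅ ℤ/2 ⊕ ℤ/4

Derivation:
rank_ℚ(R)=2; free=2−2=0
SNF(R) diag = [2, 4] → torsion [2, 4]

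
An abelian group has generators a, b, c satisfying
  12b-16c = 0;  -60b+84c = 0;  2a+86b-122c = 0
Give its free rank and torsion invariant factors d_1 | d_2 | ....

rank_ℚ(R)=3; free=3−3=0
SNF(R) diag = [2, 4, 12] → torsion [2, 4, 12]

Answer: M ≅ ℤ/2 ⊕ ℤ/4 ⊕ ℤ/12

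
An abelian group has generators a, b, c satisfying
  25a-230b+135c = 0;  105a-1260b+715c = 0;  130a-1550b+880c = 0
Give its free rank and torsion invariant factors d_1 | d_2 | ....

Answer: M ≅ ℤ/5 ⊕ ℤ/10 ⊕ ℤ/30

Derivation:
rank_ℚ(R)=3; free=3−3=0
SNF(R) diag = [5, 10, 30] → torsion [5, 10, 30]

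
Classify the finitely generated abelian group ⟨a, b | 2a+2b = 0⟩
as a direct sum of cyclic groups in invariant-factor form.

Answer: M ≅ ℤ^1 ⊕ ℤ/2

Derivation:
rank_ℚ(R)=1; free=2−1=1
SNF(R) diag = [2] → torsion [2]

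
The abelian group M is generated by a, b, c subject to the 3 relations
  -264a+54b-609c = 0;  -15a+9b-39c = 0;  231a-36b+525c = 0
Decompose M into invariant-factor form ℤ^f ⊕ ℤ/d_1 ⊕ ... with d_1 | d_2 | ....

Answer: M ≅ ℤ/3 ⊕ ℤ/9 ⊕ ℤ/27

Derivation:
rank_ℚ(R)=3; free=3−3=0
SNF(R) diag = [3, 9, 27] → torsion [3, 9, 27]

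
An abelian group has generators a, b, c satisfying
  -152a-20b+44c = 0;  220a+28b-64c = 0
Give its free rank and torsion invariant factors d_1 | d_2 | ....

Answer: M ≅ ℤ^1 ⊕ ℤ/4 ⊕ ℤ/12

Derivation:
rank_ℚ(R)=2; free=3−2=1
SNF(R) diag = [4, 12] → torsion [4, 12]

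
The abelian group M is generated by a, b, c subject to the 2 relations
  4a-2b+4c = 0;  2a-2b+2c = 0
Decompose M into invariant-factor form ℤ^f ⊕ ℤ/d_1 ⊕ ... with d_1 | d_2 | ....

rank_ℚ(R)=2; free=3−2=1
SNF(R) diag = [2, 2] → torsion [2, 2]

Answer: M ≅ ℤ^1 ⊕ ℤ/2 ⊕ ℤ/2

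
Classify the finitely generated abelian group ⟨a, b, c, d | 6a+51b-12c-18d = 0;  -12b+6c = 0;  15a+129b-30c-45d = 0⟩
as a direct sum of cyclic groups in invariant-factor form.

Answer: M ≅ ℤ^1 ⊕ ℤ/3 ⊕ ℤ/3 ⊕ ℤ/6

Derivation:
rank_ℚ(R)=3; free=4−3=1
SNF(R) diag = [3, 3, 6] → torsion [3, 3, 6]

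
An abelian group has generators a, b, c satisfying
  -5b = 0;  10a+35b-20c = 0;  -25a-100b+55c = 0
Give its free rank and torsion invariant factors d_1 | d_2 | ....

rank_ℚ(R)=3; free=3−3=0
SNF(R) diag = [5, 5, 10] → torsion [5, 5, 10]

Answer: M ≅ ℤ/5 ⊕ ℤ/5 ⊕ ℤ/10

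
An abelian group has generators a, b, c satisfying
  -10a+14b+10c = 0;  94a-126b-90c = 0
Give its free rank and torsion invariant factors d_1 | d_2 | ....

rank_ℚ(R)=2; free=3−2=1
SNF(R) diag = [2, 4] → torsion [2, 4]

Answer: M ≅ ℤ^1 ⊕ ℤ/2 ⊕ ℤ/4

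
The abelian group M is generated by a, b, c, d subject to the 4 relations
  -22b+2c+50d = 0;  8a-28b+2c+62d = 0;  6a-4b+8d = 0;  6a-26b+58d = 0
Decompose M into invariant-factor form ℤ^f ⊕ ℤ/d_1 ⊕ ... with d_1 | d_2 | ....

rank_ℚ(R)=4; free=4−4=0
SNF(R) diag = [2, 2, 2, 6] → torsion [2, 2, 2, 6]

Answer: M ≅ ℤ/2 ⊕ ℤ/2 ⊕ ℤ/2 ⊕ ℤ/6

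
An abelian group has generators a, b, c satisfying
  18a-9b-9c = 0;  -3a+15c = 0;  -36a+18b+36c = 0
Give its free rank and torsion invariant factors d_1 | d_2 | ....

rank_ℚ(R)=3; free=3−3=0
SNF(R) diag = [3, 9, 18] → torsion [3, 9, 18]

Answer: M ≅ ℤ/3 ⊕ ℤ/9 ⊕ ℤ/18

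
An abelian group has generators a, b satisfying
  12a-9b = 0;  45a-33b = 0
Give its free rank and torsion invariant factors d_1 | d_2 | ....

Answer: M ≅ ℤ/3 ⊕ ℤ/3

Derivation:
rank_ℚ(R)=2; free=2−2=0
SNF(R) diag = [3, 3] → torsion [3, 3]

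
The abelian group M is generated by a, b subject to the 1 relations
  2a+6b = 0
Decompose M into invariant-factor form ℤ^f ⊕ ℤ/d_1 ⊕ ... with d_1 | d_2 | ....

Answer: M ≅ ℤ^1 ⊕ ℤ/2

Derivation:
rank_ℚ(R)=1; free=2−1=1
SNF(R) diag = [2] → torsion [2]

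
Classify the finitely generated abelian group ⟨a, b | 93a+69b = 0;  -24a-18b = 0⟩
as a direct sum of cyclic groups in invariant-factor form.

Answer: M ≅ ℤ/3 ⊕ ℤ/6

Derivation:
rank_ℚ(R)=2; free=2−2=0
SNF(R) diag = [3, 6] → torsion [3, 6]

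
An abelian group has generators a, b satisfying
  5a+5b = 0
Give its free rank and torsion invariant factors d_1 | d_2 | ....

rank_ℚ(R)=1; free=2−1=1
SNF(R) diag = [5] → torsion [5]

Answer: M ≅ ℤ^1 ⊕ ℤ/5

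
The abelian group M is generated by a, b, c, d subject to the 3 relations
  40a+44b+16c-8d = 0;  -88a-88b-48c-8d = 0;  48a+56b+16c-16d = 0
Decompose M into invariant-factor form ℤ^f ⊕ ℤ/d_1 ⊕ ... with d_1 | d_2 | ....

rank_ℚ(R)=3; free=4−3=1
SNF(R) diag = [4, 8, 16] → torsion [4, 8, 16]

Answer: M ≅ ℤ^1 ⊕ ℤ/4 ⊕ ℤ/8 ⊕ ℤ/16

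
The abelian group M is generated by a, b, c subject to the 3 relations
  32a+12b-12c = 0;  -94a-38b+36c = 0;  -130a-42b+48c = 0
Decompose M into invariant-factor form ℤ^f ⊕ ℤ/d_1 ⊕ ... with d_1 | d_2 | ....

rank_ℚ(R)=3; free=3−3=0
SNF(R) diag = [2, 4, 12] → torsion [2, 4, 12]

Answer: M ≅ ℤ/2 ⊕ ℤ/4 ⊕ ℤ/12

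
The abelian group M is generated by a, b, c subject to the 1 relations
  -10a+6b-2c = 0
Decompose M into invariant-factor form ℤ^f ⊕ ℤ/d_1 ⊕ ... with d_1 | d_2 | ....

Answer: M ≅ ℤ^2 ⊕ ℤ/2

Derivation:
rank_ℚ(R)=1; free=3−1=2
SNF(R) diag = [2] → torsion [2]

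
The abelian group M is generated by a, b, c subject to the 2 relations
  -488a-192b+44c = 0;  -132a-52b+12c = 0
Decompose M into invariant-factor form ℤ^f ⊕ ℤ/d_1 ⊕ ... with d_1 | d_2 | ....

Answer: M ≅ ℤ^1 ⊕ ℤ/4 ⊕ ℤ/4

Derivation:
rank_ℚ(R)=2; free=3−2=1
SNF(R) diag = [4, 4] → torsion [4, 4]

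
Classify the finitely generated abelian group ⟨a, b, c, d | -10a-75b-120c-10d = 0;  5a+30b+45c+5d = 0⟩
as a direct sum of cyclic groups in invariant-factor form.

Answer: M ≅ ℤ^2 ⊕ ℤ/5 ⊕ ℤ/15

Derivation:
rank_ℚ(R)=2; free=4−2=2
SNF(R) diag = [5, 15] → torsion [5, 15]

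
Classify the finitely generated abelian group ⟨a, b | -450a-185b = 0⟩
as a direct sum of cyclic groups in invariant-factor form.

Answer: M ≅ ℤ^1 ⊕ ℤ/5

Derivation:
rank_ℚ(R)=1; free=2−1=1
SNF(R) diag = [5] → torsion [5]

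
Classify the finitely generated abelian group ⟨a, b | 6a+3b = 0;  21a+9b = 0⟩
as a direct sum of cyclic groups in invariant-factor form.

rank_ℚ(R)=2; free=2−2=0
SNF(R) diag = [3, 3] → torsion [3, 3]

Answer: M ≅ ℤ/3 ⊕ ℤ/3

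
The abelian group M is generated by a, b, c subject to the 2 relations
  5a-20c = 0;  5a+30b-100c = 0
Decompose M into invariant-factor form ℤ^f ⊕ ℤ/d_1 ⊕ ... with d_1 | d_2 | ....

rank_ℚ(R)=2; free=3−2=1
SNF(R) diag = [5, 10] → torsion [5, 10]

Answer: M ≅ ℤ^1 ⊕ ℤ/5 ⊕ ℤ/10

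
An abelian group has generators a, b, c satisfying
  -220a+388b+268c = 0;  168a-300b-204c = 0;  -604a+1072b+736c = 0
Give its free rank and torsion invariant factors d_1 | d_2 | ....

Answer: M ≅ ℤ/4 ⊕ ℤ/12 ⊕ ℤ/24

Derivation:
rank_ℚ(R)=3; free=3−3=0
SNF(R) diag = [4, 12, 24] → torsion [4, 12, 24]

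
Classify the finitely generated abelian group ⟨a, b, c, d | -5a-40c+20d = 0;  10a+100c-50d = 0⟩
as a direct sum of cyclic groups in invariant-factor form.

Answer: M ≅ ℤ^2 ⊕ ℤ/5 ⊕ ℤ/10

Derivation:
rank_ℚ(R)=2; free=4−2=2
SNF(R) diag = [5, 10] → torsion [5, 10]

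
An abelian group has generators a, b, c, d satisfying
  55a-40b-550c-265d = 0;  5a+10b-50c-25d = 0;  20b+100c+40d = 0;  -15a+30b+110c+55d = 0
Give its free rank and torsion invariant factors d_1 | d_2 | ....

Answer: M ≅ ℤ/5 ⊕ ℤ/10 ⊕ ℤ/20 ⊕ ℤ/40

Derivation:
rank_ℚ(R)=4; free=4−4=0
SNF(R) diag = [5, 10, 20, 40] → torsion [5, 10, 20, 40]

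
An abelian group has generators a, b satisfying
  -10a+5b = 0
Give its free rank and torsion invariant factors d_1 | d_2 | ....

Answer: M ≅ ℤ^1 ⊕ ℤ/5

Derivation:
rank_ℚ(R)=1; free=2−1=1
SNF(R) diag = [5] → torsion [5]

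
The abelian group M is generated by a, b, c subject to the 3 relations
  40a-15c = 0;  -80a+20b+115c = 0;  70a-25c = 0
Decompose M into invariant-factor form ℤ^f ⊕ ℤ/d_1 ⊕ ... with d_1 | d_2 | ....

rank_ℚ(R)=3; free=3−3=0
SNF(R) diag = [5, 10, 20] → torsion [5, 10, 20]

Answer: M ≅ ℤ/5 ⊕ ℤ/10 ⊕ ℤ/20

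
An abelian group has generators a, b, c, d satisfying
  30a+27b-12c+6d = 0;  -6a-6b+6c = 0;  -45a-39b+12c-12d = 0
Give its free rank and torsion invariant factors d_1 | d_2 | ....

Answer: M ≅ ℤ^1 ⊕ ℤ/3 ⊕ ℤ/3 ⊕ ℤ/6

Derivation:
rank_ℚ(R)=3; free=4−3=1
SNF(R) diag = [3, 3, 6] → torsion [3, 3, 6]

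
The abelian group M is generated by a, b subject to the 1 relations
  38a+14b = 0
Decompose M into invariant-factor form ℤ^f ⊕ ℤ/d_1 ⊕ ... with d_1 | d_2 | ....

Answer: M ≅ ℤ^1 ⊕ ℤ/2

Derivation:
rank_ℚ(R)=1; free=2−1=1
SNF(R) diag = [2] → torsion [2]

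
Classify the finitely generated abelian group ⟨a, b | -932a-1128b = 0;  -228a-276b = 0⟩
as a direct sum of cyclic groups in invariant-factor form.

Answer: M ≅ ℤ/4 ⊕ ℤ/12

Derivation:
rank_ℚ(R)=2; free=2−2=0
SNF(R) diag = [4, 12] → torsion [4, 12]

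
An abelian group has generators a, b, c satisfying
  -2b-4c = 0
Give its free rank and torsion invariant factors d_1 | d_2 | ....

Answer: M ≅ ℤ^2 ⊕ ℤ/2

Derivation:
rank_ℚ(R)=1; free=3−1=2
SNF(R) diag = [2] → torsion [2]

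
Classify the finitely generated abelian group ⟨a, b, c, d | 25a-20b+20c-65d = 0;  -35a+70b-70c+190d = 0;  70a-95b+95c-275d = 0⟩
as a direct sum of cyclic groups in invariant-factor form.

rank_ℚ(R)=3; free=4−3=1
SNF(R) diag = [5, 15, 15] → torsion [5, 15, 15]

Answer: M ≅ ℤ^1 ⊕ ℤ/5 ⊕ ℤ/15 ⊕ ℤ/15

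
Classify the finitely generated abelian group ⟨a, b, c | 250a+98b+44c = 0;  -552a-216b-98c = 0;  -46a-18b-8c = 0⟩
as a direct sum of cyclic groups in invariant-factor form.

Answer: M ≅ ℤ/2 ⊕ ℤ/2 ⊕ ℤ/4

Derivation:
rank_ℚ(R)=3; free=3−3=0
SNF(R) diag = [2, 2, 4] → torsion [2, 2, 4]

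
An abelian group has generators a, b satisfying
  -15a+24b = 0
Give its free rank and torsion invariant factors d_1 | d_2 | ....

Answer: M ≅ ℤ^1 ⊕ ℤ/3

Derivation:
rank_ℚ(R)=1; free=2−1=1
SNF(R) diag = [3] → torsion [3]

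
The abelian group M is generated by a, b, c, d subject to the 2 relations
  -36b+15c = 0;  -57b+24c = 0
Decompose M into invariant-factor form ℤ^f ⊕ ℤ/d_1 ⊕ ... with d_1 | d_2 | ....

rank_ℚ(R)=2; free=4−2=2
SNF(R) diag = [3, 3] → torsion [3, 3]

Answer: M ≅ ℤ^2 ⊕ ℤ/3 ⊕ ℤ/3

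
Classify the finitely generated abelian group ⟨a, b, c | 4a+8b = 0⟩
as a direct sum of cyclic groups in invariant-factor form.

rank_ℚ(R)=1; free=3−1=2
SNF(R) diag = [4] → torsion [4]

Answer: M ≅ ℤ^2 ⊕ ℤ/4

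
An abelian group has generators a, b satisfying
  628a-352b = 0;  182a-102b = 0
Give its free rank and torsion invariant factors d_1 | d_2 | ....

Answer: M ≅ ℤ/2 ⊕ ℤ/4

Derivation:
rank_ℚ(R)=2; free=2−2=0
SNF(R) diag = [2, 4] → torsion [2, 4]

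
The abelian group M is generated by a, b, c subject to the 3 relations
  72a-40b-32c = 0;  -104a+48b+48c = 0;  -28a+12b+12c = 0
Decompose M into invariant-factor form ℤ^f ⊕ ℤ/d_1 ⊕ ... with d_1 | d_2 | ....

rank_ℚ(R)=3; free=3−3=0
SNF(R) diag = [4, 8, 24] → torsion [4, 8, 24]

Answer: M ≅ ℤ/4 ⊕ ℤ/8 ⊕ ℤ/24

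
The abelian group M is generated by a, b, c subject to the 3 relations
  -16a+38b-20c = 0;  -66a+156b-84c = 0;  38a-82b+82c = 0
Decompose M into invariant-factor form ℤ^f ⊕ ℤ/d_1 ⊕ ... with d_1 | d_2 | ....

Answer: M ≅ ℤ/2 ⊕ ℤ/6 ⊕ ℤ/18

Derivation:
rank_ℚ(R)=3; free=3−3=0
SNF(R) diag = [2, 6, 18] → torsion [2, 6, 18]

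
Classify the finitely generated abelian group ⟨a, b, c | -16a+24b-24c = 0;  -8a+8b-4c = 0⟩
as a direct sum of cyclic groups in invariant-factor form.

Answer: M ≅ ℤ^1 ⊕ ℤ/4 ⊕ ℤ/8

Derivation:
rank_ℚ(R)=2; free=3−2=1
SNF(R) diag = [4, 8] → torsion [4, 8]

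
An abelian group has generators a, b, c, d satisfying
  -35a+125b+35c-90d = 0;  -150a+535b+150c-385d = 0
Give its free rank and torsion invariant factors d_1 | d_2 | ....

rank_ℚ(R)=2; free=4−2=2
SNF(R) diag = [5, 5] → torsion [5, 5]

Answer: M ≅ ℤ^2 ⊕ ℤ/5 ⊕ ℤ/5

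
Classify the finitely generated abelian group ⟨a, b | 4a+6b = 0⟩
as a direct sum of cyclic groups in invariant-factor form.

Answer: M ≅ ℤ^1 ⊕ ℤ/2

Derivation:
rank_ℚ(R)=1; free=2−1=1
SNF(R) diag = [2] → torsion [2]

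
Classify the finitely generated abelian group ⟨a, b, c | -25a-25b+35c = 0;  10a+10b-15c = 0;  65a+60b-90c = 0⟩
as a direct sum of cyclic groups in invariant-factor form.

rank_ℚ(R)=3; free=3−3=0
SNF(R) diag = [5, 5, 5] → torsion [5, 5, 5]

Answer: M ≅ ℤ/5 ⊕ ℤ/5 ⊕ ℤ/5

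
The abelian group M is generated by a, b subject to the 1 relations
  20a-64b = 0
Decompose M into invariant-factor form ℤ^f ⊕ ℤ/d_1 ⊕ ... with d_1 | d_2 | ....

Answer: M ≅ ℤ^1 ⊕ ℤ/4

Derivation:
rank_ℚ(R)=1; free=2−1=1
SNF(R) diag = [4] → torsion [4]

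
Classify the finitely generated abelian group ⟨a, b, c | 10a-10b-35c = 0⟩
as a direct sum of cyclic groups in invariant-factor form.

rank_ℚ(R)=1; free=3−1=2
SNF(R) diag = [5] → torsion [5]

Answer: M ≅ ℤ^2 ⊕ ℤ/5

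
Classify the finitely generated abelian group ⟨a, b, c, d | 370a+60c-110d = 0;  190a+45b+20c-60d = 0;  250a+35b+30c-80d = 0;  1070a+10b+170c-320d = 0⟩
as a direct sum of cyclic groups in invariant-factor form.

Answer: M ≅ ℤ/5 ⊕ ℤ/10 ⊕ ℤ/10 ⊕ ℤ/30

Derivation:
rank_ℚ(R)=4; free=4−4=0
SNF(R) diag = [5, 10, 10, 30] → torsion [5, 10, 10, 30]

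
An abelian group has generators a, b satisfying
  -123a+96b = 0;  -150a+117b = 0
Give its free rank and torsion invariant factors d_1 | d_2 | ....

Answer: M ≅ ℤ/3 ⊕ ℤ/3

Derivation:
rank_ℚ(R)=2; free=2−2=0
SNF(R) diag = [3, 3] → torsion [3, 3]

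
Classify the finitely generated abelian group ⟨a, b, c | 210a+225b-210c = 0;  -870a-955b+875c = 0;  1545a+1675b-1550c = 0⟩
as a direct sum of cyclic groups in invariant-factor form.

rank_ℚ(R)=3; free=3−3=0
SNF(R) diag = [5, 15, 45] → torsion [5, 15, 45]

Answer: M ≅ ℤ/5 ⊕ ℤ/15 ⊕ ℤ/45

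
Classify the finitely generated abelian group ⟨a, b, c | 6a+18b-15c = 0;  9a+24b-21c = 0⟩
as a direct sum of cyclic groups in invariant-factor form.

Answer: M ≅ ℤ^1 ⊕ ℤ/3 ⊕ ℤ/3

Derivation:
rank_ℚ(R)=2; free=3−2=1
SNF(R) diag = [3, 3] → torsion [3, 3]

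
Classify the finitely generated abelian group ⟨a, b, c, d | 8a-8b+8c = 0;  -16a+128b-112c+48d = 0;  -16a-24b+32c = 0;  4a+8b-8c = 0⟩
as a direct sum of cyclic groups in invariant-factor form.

Answer: M ≅ ℤ/4 ⊕ ℤ/8 ⊕ ℤ/24 ⊕ ℤ/48

Derivation:
rank_ℚ(R)=4; free=4−4=0
SNF(R) diag = [4, 8, 24, 48] → torsion [4, 8, 24, 48]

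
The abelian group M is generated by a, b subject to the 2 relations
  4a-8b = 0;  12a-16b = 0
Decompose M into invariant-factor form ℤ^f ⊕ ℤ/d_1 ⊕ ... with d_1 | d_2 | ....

rank_ℚ(R)=2; free=2−2=0
SNF(R) diag = [4, 8] → torsion [4, 8]

Answer: M ≅ ℤ/4 ⊕ ℤ/8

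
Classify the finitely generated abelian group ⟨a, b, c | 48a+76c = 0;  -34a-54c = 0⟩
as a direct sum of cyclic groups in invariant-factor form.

Answer: M ≅ ℤ^1 ⊕ ℤ/2 ⊕ ℤ/4

Derivation:
rank_ℚ(R)=2; free=3−2=1
SNF(R) diag = [2, 4] → torsion [2, 4]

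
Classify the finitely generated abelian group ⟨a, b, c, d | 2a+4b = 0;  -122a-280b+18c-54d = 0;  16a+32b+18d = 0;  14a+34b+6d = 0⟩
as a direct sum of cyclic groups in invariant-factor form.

rank_ℚ(R)=4; free=4−4=0
SNF(R) diag = [2, 6, 18, 18] → torsion [2, 6, 18, 18]

Answer: M ≅ ℤ/2 ⊕ ℤ/6 ⊕ ℤ/18 ⊕ ℤ/18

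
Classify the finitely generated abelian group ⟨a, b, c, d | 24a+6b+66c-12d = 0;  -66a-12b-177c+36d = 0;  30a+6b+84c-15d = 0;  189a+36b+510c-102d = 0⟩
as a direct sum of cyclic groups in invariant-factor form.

rank_ℚ(R)=4; free=4−4=0
SNF(R) diag = [3, 3, 3, 6] → torsion [3, 3, 3, 6]

Answer: M ≅ ℤ/3 ⊕ ℤ/3 ⊕ ℤ/3 ⊕ ℤ/6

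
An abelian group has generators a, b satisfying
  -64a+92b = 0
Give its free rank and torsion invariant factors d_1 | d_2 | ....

Answer: M ≅ ℤ^1 ⊕ ℤ/4

Derivation:
rank_ℚ(R)=1; free=2−1=1
SNF(R) diag = [4] → torsion [4]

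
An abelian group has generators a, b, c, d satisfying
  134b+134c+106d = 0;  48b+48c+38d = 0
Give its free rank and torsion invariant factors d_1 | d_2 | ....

rank_ℚ(R)=2; free=4−2=2
SNF(R) diag = [2, 2] → torsion [2, 2]

Answer: M ≅ ℤ^2 ⊕ ℤ/2 ⊕ ℤ/2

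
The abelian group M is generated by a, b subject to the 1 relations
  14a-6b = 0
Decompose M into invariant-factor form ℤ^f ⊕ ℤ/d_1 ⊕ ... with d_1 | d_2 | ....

rank_ℚ(R)=1; free=2−1=1
SNF(R) diag = [2] → torsion [2]

Answer: M ≅ ℤ^1 ⊕ ℤ/2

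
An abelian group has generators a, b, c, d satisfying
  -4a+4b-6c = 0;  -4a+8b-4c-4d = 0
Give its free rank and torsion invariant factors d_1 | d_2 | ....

rank_ℚ(R)=2; free=4−2=2
SNF(R) diag = [2, 4] → torsion [2, 4]

Answer: M ≅ ℤ^2 ⊕ ℤ/2 ⊕ ℤ/4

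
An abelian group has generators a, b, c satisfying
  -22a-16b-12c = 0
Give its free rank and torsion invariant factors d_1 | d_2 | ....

rank_ℚ(R)=1; free=3−1=2
SNF(R) diag = [2] → torsion [2]

Answer: M ≅ ℤ^2 ⊕ ℤ/2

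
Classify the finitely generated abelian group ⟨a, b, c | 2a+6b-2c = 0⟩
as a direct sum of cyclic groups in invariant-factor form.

Answer: M ≅ ℤ^2 ⊕ ℤ/2

Derivation:
rank_ℚ(R)=1; free=3−1=2
SNF(R) diag = [2] → torsion [2]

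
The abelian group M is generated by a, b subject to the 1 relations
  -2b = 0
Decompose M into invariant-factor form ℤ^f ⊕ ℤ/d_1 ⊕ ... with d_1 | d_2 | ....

Answer: M ≅ ℤ^1 ⊕ ℤ/2

Derivation:
rank_ℚ(R)=1; free=2−1=1
SNF(R) diag = [2] → torsion [2]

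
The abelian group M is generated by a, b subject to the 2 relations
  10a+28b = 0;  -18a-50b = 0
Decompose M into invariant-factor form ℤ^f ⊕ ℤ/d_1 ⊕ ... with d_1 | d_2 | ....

rank_ℚ(R)=2; free=2−2=0
SNF(R) diag = [2, 2] → torsion [2, 2]

Answer: M ≅ ℤ/2 ⊕ ℤ/2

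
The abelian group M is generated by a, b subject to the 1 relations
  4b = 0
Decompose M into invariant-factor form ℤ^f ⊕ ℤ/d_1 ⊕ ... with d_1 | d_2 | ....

rank_ℚ(R)=1; free=2−1=1
SNF(R) diag = [4] → torsion [4]

Answer: M ≅ ℤ^1 ⊕ ℤ/4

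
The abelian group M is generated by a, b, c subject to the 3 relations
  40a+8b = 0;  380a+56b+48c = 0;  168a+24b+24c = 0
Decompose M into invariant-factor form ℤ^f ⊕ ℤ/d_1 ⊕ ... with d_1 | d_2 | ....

Answer: M ≅ ℤ/4 ⊕ ℤ/8 ⊕ ℤ/24

Derivation:
rank_ℚ(R)=3; free=3−3=0
SNF(R) diag = [4, 8, 24] → torsion [4, 8, 24]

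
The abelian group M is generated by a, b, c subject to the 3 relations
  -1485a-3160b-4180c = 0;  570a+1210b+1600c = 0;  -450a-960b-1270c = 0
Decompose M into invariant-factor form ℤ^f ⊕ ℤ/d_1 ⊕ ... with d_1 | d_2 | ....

Answer: M ≅ ℤ/5 ⊕ ℤ/10 ⊕ ℤ/30

Derivation:
rank_ℚ(R)=3; free=3−3=0
SNF(R) diag = [5, 10, 30] → torsion [5, 10, 30]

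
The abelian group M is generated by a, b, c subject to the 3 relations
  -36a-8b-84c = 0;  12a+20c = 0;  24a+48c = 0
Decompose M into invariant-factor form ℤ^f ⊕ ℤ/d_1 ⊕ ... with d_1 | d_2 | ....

Answer: M ≅ ℤ/4 ⊕ ℤ/8 ⊕ ℤ/24

Derivation:
rank_ℚ(R)=3; free=3−3=0
SNF(R) diag = [4, 8, 24] → torsion [4, 8, 24]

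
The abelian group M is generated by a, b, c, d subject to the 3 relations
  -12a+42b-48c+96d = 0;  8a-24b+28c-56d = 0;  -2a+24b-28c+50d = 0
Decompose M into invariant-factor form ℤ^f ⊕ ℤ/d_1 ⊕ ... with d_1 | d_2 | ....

Answer: M ≅ ℤ^1 ⊕ ℤ/2 ⊕ ℤ/6 ⊕ ℤ/12

Derivation:
rank_ℚ(R)=3; free=4−3=1
SNF(R) diag = [2, 6, 12] → torsion [2, 6, 12]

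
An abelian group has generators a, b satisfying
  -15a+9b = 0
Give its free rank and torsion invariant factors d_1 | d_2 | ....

Answer: M ≅ ℤ^1 ⊕ ℤ/3

Derivation:
rank_ℚ(R)=1; free=2−1=1
SNF(R) diag = [3] → torsion [3]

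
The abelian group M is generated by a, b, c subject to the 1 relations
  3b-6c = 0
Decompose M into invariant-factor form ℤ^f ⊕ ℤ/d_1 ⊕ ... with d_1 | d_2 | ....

Answer: M ≅ ℤ^2 ⊕ ℤ/3

Derivation:
rank_ℚ(R)=1; free=3−1=2
SNF(R) diag = [3] → torsion [3]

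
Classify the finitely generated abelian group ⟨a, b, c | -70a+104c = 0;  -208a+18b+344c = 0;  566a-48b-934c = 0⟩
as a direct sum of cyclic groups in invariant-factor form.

rank_ℚ(R)=3; free=3−3=0
SNF(R) diag = [2, 6, 18] → torsion [2, 6, 18]

Answer: M ≅ ℤ/2 ⊕ ℤ/6 ⊕ ℤ/18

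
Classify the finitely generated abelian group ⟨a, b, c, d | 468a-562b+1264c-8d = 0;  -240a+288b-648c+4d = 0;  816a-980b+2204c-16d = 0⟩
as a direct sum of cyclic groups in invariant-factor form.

rank_ℚ(R)=3; free=4−3=1
SNF(R) diag = [2, 4, 12] → torsion [2, 4, 12]

Answer: M ≅ ℤ^1 ⊕ ℤ/2 ⊕ ℤ/4 ⊕ ℤ/12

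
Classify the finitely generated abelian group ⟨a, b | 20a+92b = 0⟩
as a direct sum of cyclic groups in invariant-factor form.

Answer: M ≅ ℤ^1 ⊕ ℤ/4

Derivation:
rank_ℚ(R)=1; free=2−1=1
SNF(R) diag = [4] → torsion [4]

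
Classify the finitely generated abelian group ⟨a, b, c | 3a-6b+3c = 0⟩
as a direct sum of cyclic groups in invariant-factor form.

Answer: M ≅ ℤ^2 ⊕ ℤ/3

Derivation:
rank_ℚ(R)=1; free=3−1=2
SNF(R) diag = [3] → torsion [3]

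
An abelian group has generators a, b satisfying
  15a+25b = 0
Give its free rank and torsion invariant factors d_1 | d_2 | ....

Answer: M ≅ ℤ^1 ⊕ ℤ/5

Derivation:
rank_ℚ(R)=1; free=2−1=1
SNF(R) diag = [5] → torsion [5]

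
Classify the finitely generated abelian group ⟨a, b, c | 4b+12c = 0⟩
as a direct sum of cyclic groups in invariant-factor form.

Answer: M ≅ ℤ^2 ⊕ ℤ/4

Derivation:
rank_ℚ(R)=1; free=3−1=2
SNF(R) diag = [4] → torsion [4]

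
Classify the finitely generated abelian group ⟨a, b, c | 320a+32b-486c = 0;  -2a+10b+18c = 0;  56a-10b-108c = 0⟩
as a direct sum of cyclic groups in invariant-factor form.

rank_ℚ(R)=3; free=3−3=0
SNF(R) diag = [2, 6, 18] → torsion [2, 6, 18]

Answer: M ≅ ℤ/2 ⊕ ℤ/6 ⊕ ℤ/18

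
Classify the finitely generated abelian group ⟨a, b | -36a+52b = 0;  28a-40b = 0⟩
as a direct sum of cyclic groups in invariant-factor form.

Answer: M ≅ ℤ/4 ⊕ ℤ/4

Derivation:
rank_ℚ(R)=2; free=2−2=0
SNF(R) diag = [4, 4] → torsion [4, 4]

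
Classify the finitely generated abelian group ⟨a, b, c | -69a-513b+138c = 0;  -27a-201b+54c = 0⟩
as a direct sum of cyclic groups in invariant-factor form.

rank_ℚ(R)=2; free=3−2=1
SNF(R) diag = [3, 6] → torsion [3, 6]

Answer: M ≅ ℤ^1 ⊕ ℤ/3 ⊕ ℤ/6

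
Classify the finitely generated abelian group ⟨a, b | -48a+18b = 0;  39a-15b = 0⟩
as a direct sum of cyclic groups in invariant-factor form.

Answer: M ≅ ℤ/3 ⊕ ℤ/6

Derivation:
rank_ℚ(R)=2; free=2−2=0
SNF(R) diag = [3, 6] → torsion [3, 6]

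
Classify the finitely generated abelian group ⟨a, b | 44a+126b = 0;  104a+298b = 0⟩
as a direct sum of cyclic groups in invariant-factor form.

rank_ℚ(R)=2; free=2−2=0
SNF(R) diag = [2, 4] → torsion [2, 4]

Answer: M ≅ ℤ/2 ⊕ ℤ/4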